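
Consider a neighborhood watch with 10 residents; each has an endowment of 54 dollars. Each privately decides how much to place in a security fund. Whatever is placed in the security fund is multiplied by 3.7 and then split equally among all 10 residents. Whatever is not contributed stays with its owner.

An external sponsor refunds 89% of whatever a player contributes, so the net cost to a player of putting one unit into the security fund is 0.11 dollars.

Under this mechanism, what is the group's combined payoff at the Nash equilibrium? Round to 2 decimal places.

2478.60 dollars

Under the mechanism each unit contributed yields (3.7/10) / 0.11 = 3.3636 back to its contributor per unit of net cost, which exceeds 1, making full contribution the dominant choice for everyone.
At the Nash equilibrium everyone contributes 54. Group total payoff = 10 × (54 × 0.89 + 3.7 × 54) = 2478.60.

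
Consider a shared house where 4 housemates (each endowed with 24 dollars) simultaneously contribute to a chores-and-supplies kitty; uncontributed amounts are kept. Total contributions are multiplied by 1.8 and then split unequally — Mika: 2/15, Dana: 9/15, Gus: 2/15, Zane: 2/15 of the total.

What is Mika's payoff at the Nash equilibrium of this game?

29.76 dollars

Each unit j contributes comes back to j as 1.8 × (j's share), so j prefers to contribute only if that share exceeds 1/1.8 = 0.5556; otherwise keeping the unit dominates.
Only Dana (9/15) clears that bar, contributing 24; the remaining 3 contribute 0. Total contributed: 24.
Mika keeps 24 and receives 1.8 × 24 × 2/15 = 5.76 from the chores-and-supplies kitty, for a payoff of 29.76.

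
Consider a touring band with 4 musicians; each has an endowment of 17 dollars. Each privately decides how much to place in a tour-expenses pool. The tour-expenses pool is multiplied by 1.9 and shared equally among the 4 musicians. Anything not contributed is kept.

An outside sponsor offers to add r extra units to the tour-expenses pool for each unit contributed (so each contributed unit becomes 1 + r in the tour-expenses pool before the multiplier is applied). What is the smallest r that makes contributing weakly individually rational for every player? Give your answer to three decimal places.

1.105

With matching at rate r, one contributed unit becomes (1 + r) in the tour-expenses pool and returns 1.9 × (1 + r) / 4 to the contributor.
Setting this equal to 1: 1 + r = 4/1.9 = 2.1053.
So the minimum matching rate is r = 2.1053 − 1 = 1.105.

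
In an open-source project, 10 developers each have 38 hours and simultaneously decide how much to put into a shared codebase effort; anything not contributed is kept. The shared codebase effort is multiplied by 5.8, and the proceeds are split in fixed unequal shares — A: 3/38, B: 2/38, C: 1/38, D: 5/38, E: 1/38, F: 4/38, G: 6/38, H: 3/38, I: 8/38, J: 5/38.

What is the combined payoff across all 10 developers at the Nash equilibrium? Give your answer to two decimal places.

For player j, contributing a unit is worthwhile iff 5.8 × (j's share) ≥ 1, i.e. iff j's share is at least 0.1724.
I alone (share 8/38) is above the threshold, contributing 38; the remaining 9 contribute 0. Total contributed: 38.
The shared codebase effort pays out 5.8 × 38 = 220.40 in total (split across the unequal shares, but the aggregate is all that matters for the group sum).
The 9 free-riders keep 38 each, adding 342. Group total = 342 + 220.40 = 562.40.

562.40 hours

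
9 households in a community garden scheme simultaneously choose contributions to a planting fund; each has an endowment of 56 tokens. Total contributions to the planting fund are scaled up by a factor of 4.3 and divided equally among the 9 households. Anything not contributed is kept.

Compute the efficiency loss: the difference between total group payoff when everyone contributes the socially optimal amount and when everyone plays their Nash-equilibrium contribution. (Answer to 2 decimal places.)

1663.20 tokens

Each contributed unit returns 4.3/9 = 0.4778 to its contributor — below 1 — so contributing 0 is dominant for every player. At the Nash equilibrium everyone keeps their 56, and the group total is 9 × 56 = 504.
Each contributed unit returns 4.300 to the group as a whole (0.4778 to each of 9 players), which exceeds 1, so the social optimum is full contribution: group total = 4.300 × 504 = 2167.20.
Efficiency loss = 2167.20 − 504 = 1663.20.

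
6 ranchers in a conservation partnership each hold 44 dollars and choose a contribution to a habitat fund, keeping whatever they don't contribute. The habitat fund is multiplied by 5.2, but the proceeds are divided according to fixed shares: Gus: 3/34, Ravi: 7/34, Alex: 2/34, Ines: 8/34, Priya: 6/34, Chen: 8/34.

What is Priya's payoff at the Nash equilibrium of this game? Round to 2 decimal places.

165.13 dollars

For player j, contributing a unit is worthwhile iff 5.2 × (j's share) ≥ 1, i.e. iff j's share is at least 0.1923.
Ravi, Ines and Chen are above the threshold, contributing 44 each; the remaining 3 contribute 0. Total contributed: 132.
Priya keeps 44 and receives 5.2 × 132 × 6/34 = 121.13 from the habitat fund, for a payoff of 165.13.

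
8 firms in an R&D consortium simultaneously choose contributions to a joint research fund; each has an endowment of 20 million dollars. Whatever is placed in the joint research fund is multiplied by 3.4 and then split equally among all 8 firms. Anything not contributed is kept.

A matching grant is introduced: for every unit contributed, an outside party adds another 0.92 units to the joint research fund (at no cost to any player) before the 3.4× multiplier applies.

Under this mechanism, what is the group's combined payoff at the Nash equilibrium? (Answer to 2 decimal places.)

With the mechanism, a contributed unit returns 3.4 × 1.92 / 8 = 0.8160 per unit of net cost — still below 1 — so contributing 0 remains dominant for every player.
Everyone keeps their endowment and the group total is 8 × 20 = 160.

160.00 million dollars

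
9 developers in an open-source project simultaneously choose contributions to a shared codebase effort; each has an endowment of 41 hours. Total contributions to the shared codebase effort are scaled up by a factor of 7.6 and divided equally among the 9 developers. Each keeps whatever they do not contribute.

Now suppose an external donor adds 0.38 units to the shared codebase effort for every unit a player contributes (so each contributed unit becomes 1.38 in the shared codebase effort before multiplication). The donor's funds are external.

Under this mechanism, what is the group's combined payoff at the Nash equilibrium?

With the mechanism, a contributed unit returns 7.6 × 1.38 / 9 = 1.1653 per unit of net cost to the contributor — now above 1 — so contributing fully is weakly dominant for every player.
So the Nash equilibrium is full contribution by all 9; the group earns 7.6 × 1.38 × 369 = 3870.07.

3870.07 hours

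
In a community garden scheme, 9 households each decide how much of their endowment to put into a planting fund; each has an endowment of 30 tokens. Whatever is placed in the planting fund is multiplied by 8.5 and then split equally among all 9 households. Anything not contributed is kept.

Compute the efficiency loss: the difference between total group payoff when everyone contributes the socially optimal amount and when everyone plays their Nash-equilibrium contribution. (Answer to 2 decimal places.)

2025.00 tokens

Each contributed unit returns 8.5/9 = 0.9444 to its contributor — below 1 — so contributing 0 is dominant for every player. At the Nash equilibrium everyone keeps their 30, and the group total is 9 × 30 = 270.
Each contributed unit returns 8.500 to the group as a whole (0.9444 to each of 9 players), which exceeds 1, so the social optimum is full contribution: group total = 8.500 × 270 = 2295.00.
Efficiency loss = 2295.00 − 270 = 2025.00.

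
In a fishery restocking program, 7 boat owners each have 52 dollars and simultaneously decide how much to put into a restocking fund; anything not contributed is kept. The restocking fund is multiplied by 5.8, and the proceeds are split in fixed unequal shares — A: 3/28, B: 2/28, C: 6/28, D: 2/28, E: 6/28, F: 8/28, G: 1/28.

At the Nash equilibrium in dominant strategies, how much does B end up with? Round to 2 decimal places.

116.63 dollars

For player j, contributing a unit is worthwhile iff 5.8 × (j's share) ≥ 1, i.e. iff j's share is at least 0.1724.
C, E and F clear that bar, contributing 52 each; the remaining 4 contribute 0. Total contributed: 156.
B keeps 52 and receives 5.8 × 156 × 2/28 = 64.63 from the restocking fund, for a payoff of 116.63.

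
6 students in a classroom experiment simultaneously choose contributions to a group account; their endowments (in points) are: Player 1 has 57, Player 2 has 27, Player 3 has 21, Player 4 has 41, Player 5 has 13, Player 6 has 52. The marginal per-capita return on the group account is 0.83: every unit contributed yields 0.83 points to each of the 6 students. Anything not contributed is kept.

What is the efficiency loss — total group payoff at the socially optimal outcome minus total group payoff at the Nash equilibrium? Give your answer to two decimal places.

The private return per contributed unit is 0.83 < 1 for everyone, so the Nash equilibrium is zero contribution and the group total is Σ E_j = 57 + 27 + 21 + 41 + 13 + 52 = 211.
Each contributed unit returns 4.980 to the group, so the social optimum is full contribution by everyone: group total = 4.980 × 211 = 1050.78.
Efficiency loss = (4.980 − 1) × 211 = 839.78.

839.78 points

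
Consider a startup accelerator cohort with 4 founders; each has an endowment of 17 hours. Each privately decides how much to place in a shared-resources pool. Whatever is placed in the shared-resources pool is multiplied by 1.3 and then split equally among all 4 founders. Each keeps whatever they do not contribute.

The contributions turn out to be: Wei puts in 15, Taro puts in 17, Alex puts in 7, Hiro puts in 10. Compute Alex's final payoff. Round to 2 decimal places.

25.93 hours

Total contributed: 15 + 17 + 7 + 10 = 49.
Each receives 1.3 × 49 / 4 = 15.93 from the shared-resources pool.
Alex keeps 17 − 7 = 10, so Alex's payoff is 10 + 15.93 = 25.93.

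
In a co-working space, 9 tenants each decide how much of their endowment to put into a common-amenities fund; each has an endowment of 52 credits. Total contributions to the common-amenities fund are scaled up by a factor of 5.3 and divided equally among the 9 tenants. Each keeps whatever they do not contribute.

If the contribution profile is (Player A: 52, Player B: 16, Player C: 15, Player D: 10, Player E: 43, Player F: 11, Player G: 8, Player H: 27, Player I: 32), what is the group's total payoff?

1388.20 credits

Total contributed: 52 + 16 + 15 + 10 + 43 + 11 + 8 + 27 + 32 = 214; total kept: 9 × 52 − 214 = 254.
The common-amenities fund pays out 5.3 × 214 = 1134.20 in aggregate.
Group total = 254 + 1134.20 = 1388.20.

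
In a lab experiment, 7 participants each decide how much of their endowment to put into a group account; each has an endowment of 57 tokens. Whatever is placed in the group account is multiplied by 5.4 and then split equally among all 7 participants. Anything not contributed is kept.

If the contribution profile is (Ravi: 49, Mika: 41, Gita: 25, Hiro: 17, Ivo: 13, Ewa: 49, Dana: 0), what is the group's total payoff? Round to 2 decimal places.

1252.60 tokens

Total contributed: 49 + 41 + 25 + 17 + 13 + 49 + 0 = 194; total kept: 7 × 57 − 194 = 205.
The group account pays out 5.4 × 194 = 1047.60 in aggregate.
Group total = 205 + 1047.60 = 1252.60.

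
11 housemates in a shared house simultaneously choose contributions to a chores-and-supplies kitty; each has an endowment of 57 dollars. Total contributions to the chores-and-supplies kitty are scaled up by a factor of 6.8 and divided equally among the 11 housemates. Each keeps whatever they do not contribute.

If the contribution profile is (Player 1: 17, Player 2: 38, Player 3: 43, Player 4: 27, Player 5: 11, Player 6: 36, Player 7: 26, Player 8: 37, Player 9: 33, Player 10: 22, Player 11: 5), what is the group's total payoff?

2338.00 dollars

Total contributed: 17 + 38 + 43 + 27 + 11 + 36 + 26 + 37 + 33 + 22 + 5 = 295; total kept: 11 × 57 − 295 = 332.
The chores-and-supplies kitty pays out 6.8 × 295 = 2006.00 in aggregate.
Group total = 332 + 2006.00 = 2338.00.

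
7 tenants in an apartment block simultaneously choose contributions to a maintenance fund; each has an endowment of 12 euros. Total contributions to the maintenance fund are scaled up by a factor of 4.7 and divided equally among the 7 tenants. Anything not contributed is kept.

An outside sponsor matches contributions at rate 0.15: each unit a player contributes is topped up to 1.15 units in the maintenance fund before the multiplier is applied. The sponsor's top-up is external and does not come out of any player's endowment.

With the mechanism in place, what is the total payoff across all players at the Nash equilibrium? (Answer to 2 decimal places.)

With the mechanism, a contributed unit returns 4.7 × 1.15 / 7 = 0.7721 per unit of net cost — still below 1 — so contributing 0 remains dominant for every player.
At the Nash equilibrium no one contributes; group total payoff = 7 × 12 = 84.

84.00 euros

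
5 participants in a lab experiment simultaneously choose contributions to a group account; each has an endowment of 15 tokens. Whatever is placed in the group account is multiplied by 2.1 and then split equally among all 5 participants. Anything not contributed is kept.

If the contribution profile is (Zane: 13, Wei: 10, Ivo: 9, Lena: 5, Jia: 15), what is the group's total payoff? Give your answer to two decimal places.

132.20 tokens

Total contributed: 13 + 10 + 9 + 5 + 15 = 52; total kept: 5 × 15 − 52 = 23.
The group account pays out 2.1 × 52 = 109.20 in aggregate.
Group total = 23 + 109.20 = 132.20.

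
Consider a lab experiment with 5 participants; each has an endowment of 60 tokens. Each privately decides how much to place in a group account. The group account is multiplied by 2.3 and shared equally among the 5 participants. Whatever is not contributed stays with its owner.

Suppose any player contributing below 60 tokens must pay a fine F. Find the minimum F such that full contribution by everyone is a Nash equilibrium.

32.40 tokens

Given the others contribute fully, the best deviation is to contribute 0 (any partial contribution still incurs the fine and gives up units whose private return 0.4600 is below 1).
Deviating from 60 to 0 saves 60 tokens but forfeits the deviator's share of the drop in the group account: 2.3/5 × 60 = 27.60.
So the deviation gain is 60 − 27.60 = 32.40, and the fine must be at least 32.40 tokens to wipe it out.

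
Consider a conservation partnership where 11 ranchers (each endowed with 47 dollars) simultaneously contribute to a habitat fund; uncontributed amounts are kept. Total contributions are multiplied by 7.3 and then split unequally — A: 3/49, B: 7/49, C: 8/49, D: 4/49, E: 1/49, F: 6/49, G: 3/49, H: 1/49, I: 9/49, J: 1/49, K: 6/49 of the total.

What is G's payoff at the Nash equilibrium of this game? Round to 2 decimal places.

110.02 dollars

For player j, contributing a unit is worthwhile iff 7.3 × (j's share) ≥ 1, i.e. iff j's share is at least 0.1370.
The shares above 0.1370 belong to B, C and I, contributing 47 each; the remaining 8 contribute 0. Total contributed: 141.
G keeps 47 and receives 7.3 × 141 × 3/49 = 63.02 from the habitat fund, for a payoff of 110.02.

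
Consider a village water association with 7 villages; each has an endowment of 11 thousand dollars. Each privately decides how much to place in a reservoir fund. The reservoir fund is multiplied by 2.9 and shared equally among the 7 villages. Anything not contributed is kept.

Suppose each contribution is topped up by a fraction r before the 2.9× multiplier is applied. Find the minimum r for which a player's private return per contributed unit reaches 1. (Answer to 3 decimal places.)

1.414

With matching at rate r, one contributed unit becomes (1 + r) in the reservoir fund and returns 2.9 × (1 + r) / 7 to the contributor.
Setting this equal to 1: 1 + r = 7/2.9 = 2.4138.
So the minimum matching rate is r = 2.4138 − 1 = 1.414.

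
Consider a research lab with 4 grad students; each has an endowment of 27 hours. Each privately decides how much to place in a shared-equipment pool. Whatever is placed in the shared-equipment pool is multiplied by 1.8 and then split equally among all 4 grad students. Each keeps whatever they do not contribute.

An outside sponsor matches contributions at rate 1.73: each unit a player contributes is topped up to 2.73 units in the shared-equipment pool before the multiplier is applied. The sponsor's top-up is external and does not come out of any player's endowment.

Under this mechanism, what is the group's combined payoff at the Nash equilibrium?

The effective private return per unit is now 1.8 × 2.73 / 4 = 1.2285 > 1, so every player's dominant strategy flips to full contribution.
At the Nash equilibrium everyone contributes 27. Group total payoff = 1.8 × 2.73 × 108 = 530.71.

530.71 hours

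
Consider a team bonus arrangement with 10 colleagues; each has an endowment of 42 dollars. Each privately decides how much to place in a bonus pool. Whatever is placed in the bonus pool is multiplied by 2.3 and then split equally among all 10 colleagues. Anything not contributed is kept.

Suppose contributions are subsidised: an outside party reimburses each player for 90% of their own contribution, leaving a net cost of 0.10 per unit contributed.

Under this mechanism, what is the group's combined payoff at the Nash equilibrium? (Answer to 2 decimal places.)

1344.00 dollars

The effective private return per unit is now (2.3/10) / 0.10 = 2.3000 > 1, so every player's dominant strategy flips to full contribution.
At the Nash equilibrium everyone contributes 42. Group total payoff = 10 × (42 × 0.90 + 2.3 × 42) = 1344.00.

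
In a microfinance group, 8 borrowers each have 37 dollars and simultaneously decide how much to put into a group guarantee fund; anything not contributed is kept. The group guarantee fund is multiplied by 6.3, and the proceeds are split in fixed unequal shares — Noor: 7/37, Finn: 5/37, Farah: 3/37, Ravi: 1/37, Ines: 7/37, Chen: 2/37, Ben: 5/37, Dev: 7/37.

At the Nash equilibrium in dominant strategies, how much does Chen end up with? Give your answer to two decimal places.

Each unit j contributes comes back to j as 6.3 × (j's share), so j prefers to contribute only if that share exceeds 1/6.3 = 0.1587; otherwise keeping the unit dominates.
The shares above 0.1587 belong to Noor, Ines and Dev, contributing 37 each; the remaining 5 contribute 0. Total contributed: 111.
Chen keeps 37 and receives 6.3 × 111 × 2/37 = 37.80 from the group guarantee fund, for a payoff of 74.80.

74.80 dollars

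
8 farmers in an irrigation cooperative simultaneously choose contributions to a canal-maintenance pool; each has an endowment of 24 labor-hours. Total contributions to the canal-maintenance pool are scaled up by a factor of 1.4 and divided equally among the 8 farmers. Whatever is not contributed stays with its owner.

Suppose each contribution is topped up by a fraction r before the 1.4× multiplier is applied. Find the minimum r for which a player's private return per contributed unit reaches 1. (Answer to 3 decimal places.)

4.714

With matching at rate r, one contributed unit becomes (1 + r) in the canal-maintenance pool and returns 1.4 × (1 + r) / 8 to the contributor.
Setting this equal to 1: 1 + r = 8/1.4 = 5.7143.
So the minimum matching rate is r = 5.7143 − 1 = 4.714.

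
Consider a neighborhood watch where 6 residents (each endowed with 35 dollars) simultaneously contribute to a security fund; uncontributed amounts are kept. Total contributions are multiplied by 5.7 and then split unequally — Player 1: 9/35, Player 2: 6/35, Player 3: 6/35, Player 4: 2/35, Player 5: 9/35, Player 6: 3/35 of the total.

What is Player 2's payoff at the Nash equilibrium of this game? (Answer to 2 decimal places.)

103.40 dollars

For player j, contributing a unit is worthwhile iff 5.7 × (j's share) ≥ 1, i.e. iff j's share is at least 0.1754.
Player 1 and Player 5 are above the threshold, contributing 35 each; the remaining 4 contribute 0. Total contributed: 70.
Player 2 keeps 35 and receives 5.7 × 70 × 6/35 = 68.40 from the security fund, for a payoff of 103.40.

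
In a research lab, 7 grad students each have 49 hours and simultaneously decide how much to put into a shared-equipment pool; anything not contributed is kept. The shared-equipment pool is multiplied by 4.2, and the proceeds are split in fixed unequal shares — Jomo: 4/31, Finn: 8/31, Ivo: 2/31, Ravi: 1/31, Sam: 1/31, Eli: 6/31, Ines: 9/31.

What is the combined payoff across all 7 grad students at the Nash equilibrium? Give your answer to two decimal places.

656.60 hours

Player j's private return per contributed unit is 4.2 × (j's share). Contributing is weakly dominant for j when that share is at least 1/4.2 = 0.2381, and contributing 0 is dominant otherwise.
Finn and Ines are above the threshold, contributing 49 each; the remaining 5 contribute 0. Total contributed: 98.
The shared-equipment pool pays out 4.2 × 98 = 411.60 in total (split across the unequal shares, but the aggregate is all that matters for the group sum).
The 5 free-riders keep 49 each, adding 245. Group total = 245 + 411.60 = 656.60.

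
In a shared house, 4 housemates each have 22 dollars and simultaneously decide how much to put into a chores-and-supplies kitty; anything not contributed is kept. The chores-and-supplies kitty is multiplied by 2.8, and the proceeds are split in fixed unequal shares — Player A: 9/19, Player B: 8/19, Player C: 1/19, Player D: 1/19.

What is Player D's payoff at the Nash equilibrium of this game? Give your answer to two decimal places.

For player j, contributing a unit is worthwhile iff 2.8 × (j's share) ≥ 1, i.e. iff j's share is at least 0.3571.
Player A and Player B are above the threshold, contributing 22 each; the remaining 2 contribute 0. Total contributed: 44.
Player D keeps 22 and receives 2.8 × 44 × 1/19 = 6.48 from the chores-and-supplies kitty, for a payoff of 28.48.

28.48 dollars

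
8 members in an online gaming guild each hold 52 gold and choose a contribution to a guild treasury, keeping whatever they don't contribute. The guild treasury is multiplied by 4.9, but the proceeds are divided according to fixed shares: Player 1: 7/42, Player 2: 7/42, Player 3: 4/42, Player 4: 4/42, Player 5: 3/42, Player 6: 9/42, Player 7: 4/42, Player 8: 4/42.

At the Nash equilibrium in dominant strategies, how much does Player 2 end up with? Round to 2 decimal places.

Player j's private return per contributed unit is 4.9 × (j's share). Contributing is weakly dominant for j when that share is at least 1/4.9 = 0.2041, and contributing 0 is dominant otherwise.
The only share above 0.2041 is Player 6's 9/42, contributing 52; the remaining 7 contribute 0. Total contributed: 52.
Player 2 keeps 52 and receives 4.9 × 52 × 7/42 = 42.47 from the guild treasury, for a payoff of 94.47.

94.47 gold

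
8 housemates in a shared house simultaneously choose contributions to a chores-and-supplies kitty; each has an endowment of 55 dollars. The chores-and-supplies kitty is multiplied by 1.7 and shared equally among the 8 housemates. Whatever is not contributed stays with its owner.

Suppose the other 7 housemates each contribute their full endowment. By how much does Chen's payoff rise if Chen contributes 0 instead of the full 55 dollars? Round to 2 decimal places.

43.31 dollars

Switching from a contribution of 55 to 0 lets Chen keep an extra 55 dollars, but lowers the chores-and-supplies kitty by 55, which costs Chen their own share of that drop: 1.7/8 × 55 = 11.69.
Net gain = 55 − 11.69 = 43.31. The private return per contributed unit (0.2125) is below 1, so free-riding is indeed the best response regardless of what the others do.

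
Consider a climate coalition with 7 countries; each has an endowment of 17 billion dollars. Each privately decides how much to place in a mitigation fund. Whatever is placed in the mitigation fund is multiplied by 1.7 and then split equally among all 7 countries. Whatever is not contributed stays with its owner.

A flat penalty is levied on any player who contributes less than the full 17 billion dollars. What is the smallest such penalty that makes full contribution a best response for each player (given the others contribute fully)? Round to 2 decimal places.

12.87 billion dollars

Given the others contribute fully, the best deviation is to contribute 0 (any partial contribution still incurs the fine and gives up units whose private return 0.2429 is below 1).
Deviating from 17 to 0 saves 17 billion dollars but forfeits the deviator's share of the drop in the mitigation fund: 1.7/7 × 17 = 4.13.
So the deviation gain is 17 − 4.13 = 12.87, and the fine must be at least 12.87 billion dollars to wipe it out.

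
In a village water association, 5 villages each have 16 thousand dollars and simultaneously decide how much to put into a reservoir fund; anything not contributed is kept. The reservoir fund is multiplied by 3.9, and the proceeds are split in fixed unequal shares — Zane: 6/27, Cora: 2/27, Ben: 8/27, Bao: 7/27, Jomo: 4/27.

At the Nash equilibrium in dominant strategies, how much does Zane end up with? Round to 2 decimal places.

43.73 thousand dollars

Each unit j contributes comes back to j as 3.9 × (j's share), so j prefers to contribute only if that share exceeds 1/3.9 = 0.2564; otherwise keeping the unit dominates.
Ben and Bao are above the threshold, contributing 16 each; the remaining 3 contribute 0. Total contributed: 32.
Zane keeps 16 and receives 3.9 × 32 × 6/27 = 27.73 from the reservoir fund, for a payoff of 43.73.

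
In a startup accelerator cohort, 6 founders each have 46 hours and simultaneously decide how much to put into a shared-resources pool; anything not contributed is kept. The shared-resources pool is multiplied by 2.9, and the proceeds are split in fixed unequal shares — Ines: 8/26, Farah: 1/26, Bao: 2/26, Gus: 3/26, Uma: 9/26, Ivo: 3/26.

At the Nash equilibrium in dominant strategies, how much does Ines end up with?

87.05 hours

Each unit j contributes comes back to j as 2.9 × (j's share), so j prefers to contribute only if that share exceeds 1/2.9 = 0.3448; otherwise keeping the unit dominates.
The only share above 0.3448 is Uma's 9/26, contributing 46; the remaining 5 contribute 0. Total contributed: 46.
Ines keeps 46 and receives 2.9 × 46 × 8/26 = 41.05 from the shared-resources pool, for a payoff of 87.05.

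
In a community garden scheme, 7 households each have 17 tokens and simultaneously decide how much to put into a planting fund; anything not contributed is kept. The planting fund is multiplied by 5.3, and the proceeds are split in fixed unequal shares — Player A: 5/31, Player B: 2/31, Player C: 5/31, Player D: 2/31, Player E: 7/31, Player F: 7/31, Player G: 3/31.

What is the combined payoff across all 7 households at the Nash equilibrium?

For player j, contributing a unit is worthwhile iff 5.3 × (j's share) ≥ 1, i.e. iff j's share is at least 0.1887.
The shares above 0.1887 belong to Player E and Player F, contributing 17 each; the remaining 5 contribute 0. Total contributed: 34.
The planting fund pays out 5.3 × 34 = 180.20 in total (split across the unequal shares, but the aggregate is all that matters for the group sum).
The 5 free-riders keep 17 each, adding 85. Group total = 85 + 180.20 = 265.20.

265.20 tokens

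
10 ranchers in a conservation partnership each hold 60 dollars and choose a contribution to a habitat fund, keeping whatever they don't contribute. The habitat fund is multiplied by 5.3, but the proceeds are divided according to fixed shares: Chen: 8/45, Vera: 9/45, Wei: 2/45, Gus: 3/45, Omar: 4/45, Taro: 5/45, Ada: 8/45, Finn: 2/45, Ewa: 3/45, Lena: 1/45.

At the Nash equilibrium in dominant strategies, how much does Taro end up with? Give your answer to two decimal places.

Player j's private return per contributed unit is 5.3 × (j's share). Contributing is weakly dominant for j when that share is at least 1/5.3 = 0.1887, and contributing 0 is dominant otherwise.
Vera alone (share 9/45) is above the threshold, contributing 60; the remaining 9 contribute 0. Total contributed: 60.
Taro keeps 60 and receives 5.3 × 60 × 5/45 = 35.33 from the habitat fund, for a payoff of 95.33.

95.33 dollars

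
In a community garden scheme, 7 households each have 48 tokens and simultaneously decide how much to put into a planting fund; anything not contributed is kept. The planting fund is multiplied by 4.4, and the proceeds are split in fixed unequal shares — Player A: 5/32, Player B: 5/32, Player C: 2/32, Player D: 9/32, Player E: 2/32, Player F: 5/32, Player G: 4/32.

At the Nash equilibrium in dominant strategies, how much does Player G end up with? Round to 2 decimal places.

Each unit j contributes comes back to j as 4.4 × (j's share), so j prefers to contribute only if that share exceeds 1/4.4 = 0.2273; otherwise keeping the unit dominates.
Player D alone (share 9/32) is above the threshold, contributing 48; the remaining 6 contribute 0. Total contributed: 48.
Player G keeps 48 and receives 4.4 × 48 × 4/32 = 26.40 from the planting fund, for a payoff of 74.40.

74.40 tokens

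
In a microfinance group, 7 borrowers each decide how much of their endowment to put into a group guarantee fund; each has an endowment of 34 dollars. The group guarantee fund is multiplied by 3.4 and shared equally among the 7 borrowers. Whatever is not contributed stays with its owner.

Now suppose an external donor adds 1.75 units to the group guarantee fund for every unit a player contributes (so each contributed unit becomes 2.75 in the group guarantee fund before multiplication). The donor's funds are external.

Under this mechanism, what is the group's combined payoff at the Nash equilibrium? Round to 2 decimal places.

2225.30 dollars

With the mechanism, a contributed unit returns 3.4 × 2.75 / 7 = 1.3357 per unit of net cost to the contributor — now above 1 — so contributing fully is weakly dominant for every player.
So the Nash equilibrium is full contribution by all 7; the group earns 3.4 × 2.75 × 238 = 2225.30.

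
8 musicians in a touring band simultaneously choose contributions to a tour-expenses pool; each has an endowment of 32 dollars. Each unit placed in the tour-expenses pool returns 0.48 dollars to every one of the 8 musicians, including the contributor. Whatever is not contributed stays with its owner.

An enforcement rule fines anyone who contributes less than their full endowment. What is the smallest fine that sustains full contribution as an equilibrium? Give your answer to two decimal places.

Given the others contribute fully, the best deviation is to contribute 0 (any partial contribution still incurs the fine and gives up units whose private return 0.48 is below 1).
Deviating from 32 to 0 saves 32 dollars but forfeits the deviator's share of the drop in the tour-expenses pool: 0.48 × 32 = 15.36.
So the deviation gain is 32 − 15.36 = 16.64, and the fine must be at least 16.64 dollars to wipe it out.

16.64 dollars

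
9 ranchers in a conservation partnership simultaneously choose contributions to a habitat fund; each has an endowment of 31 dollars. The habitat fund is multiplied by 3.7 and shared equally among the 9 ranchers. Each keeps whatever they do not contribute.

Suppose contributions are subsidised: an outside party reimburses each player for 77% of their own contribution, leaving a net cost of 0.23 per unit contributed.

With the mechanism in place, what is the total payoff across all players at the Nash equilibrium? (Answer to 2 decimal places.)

1247.13 dollars

The effective private return per unit is now (3.7/9) / 0.23 = 1.7874 > 1, so every player's dominant strategy flips to full contribution.
So the Nash equilibrium is full contribution by all 9; the group earns 9 × (31 × 0.77 + 3.7 × 31) = 1247.13.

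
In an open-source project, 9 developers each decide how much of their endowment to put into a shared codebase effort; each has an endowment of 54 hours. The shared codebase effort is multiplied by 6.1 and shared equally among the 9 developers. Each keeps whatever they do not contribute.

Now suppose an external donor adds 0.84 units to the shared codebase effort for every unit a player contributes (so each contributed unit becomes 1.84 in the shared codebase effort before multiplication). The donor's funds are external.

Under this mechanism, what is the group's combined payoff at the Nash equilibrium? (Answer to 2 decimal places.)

With the mechanism, a contributed unit returns 6.1 × 1.84 / 9 = 1.2471 per unit of net cost to the contributor — now above 1 — so contributing fully is weakly dominant for every player.
So the Nash equilibrium is full contribution by all 9; the group earns 6.1 × 1.84 × 486 = 5454.86.

5454.86 hours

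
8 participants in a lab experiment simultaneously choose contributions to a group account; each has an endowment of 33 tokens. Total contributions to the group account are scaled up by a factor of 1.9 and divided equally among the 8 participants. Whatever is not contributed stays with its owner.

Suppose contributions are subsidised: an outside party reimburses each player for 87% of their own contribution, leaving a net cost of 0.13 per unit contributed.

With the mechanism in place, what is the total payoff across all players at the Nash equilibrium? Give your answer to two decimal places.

Under the mechanism each unit contributed yields (1.9/8) / 0.13 = 1.8269 back to its contributor per unit of net cost, which exceeds 1, making full contribution the dominant choice for everyone.
So the Nash equilibrium is full contribution by all 8; the group earns 8 × (33 × 0.87 + 1.9 × 33) = 731.28.

731.28 tokens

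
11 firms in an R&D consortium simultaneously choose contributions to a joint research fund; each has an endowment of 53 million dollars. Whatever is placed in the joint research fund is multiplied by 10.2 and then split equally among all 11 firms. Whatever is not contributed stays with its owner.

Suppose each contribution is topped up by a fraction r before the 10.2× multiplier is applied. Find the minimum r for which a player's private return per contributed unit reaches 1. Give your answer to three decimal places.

With matching at rate r, one contributed unit becomes (1 + r) in the joint research fund and returns 10.2 × (1 + r) / 11 to the contributor.
Setting this equal to 1: 1 + r = 11/10.2 = 1.0784.
So the minimum matching rate is r = 1.0784 − 1 = 0.078.

0.078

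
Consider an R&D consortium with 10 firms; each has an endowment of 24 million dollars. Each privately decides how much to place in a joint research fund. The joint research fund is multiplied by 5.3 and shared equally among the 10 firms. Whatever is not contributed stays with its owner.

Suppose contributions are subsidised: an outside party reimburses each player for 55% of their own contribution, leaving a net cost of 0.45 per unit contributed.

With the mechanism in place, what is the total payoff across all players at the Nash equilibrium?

The effective private return per unit is now (5.3/10) / 0.45 = 1.1778 > 1, so every player's dominant strategy flips to full contribution.
So the Nash equilibrium is full contribution by all 10; the group earns 10 × (24 × 0.55 + 5.3 × 24) = 1404.00.

1404.00 million dollars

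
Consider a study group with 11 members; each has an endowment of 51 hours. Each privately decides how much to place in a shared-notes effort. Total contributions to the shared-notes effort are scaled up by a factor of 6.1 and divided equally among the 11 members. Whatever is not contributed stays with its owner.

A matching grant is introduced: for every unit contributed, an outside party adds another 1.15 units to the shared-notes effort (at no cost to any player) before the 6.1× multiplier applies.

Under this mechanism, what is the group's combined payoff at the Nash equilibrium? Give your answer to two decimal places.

7357.52 hours

Under the mechanism each unit contributed yields 6.1 × 2.15 / 11 = 1.1923 back to its contributor per unit of net cost, which exceeds 1, making full contribution the dominant choice for everyone.
At the Nash equilibrium everyone contributes 51. Group total payoff = 6.1 × 2.15 × 561 = 7357.52.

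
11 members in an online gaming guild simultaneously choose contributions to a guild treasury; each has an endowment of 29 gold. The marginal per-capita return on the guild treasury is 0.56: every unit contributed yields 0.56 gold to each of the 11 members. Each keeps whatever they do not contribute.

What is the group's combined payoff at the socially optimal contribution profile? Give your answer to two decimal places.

Each contributed unit returns 6.160 to the group as a whole (0.56 to each of 11 players), which exceeds 1, so the social optimum is full contribution: group total = 6.160 × 319 = 1965.04.

1965.04 gold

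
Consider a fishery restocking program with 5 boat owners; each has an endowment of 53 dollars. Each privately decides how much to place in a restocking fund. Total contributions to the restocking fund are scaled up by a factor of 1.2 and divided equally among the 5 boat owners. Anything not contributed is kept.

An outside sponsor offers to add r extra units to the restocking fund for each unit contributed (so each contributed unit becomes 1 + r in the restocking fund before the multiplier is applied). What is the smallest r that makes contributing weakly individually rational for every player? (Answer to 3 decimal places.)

With matching at rate r, one contributed unit becomes (1 + r) in the restocking fund and returns 1.2 × (1 + r) / 5 to the contributor.
Setting this equal to 1: 1 + r = 5/1.2 = 4.1667.
So the minimum matching rate is r = 4.1667 − 1 = 3.167.

3.167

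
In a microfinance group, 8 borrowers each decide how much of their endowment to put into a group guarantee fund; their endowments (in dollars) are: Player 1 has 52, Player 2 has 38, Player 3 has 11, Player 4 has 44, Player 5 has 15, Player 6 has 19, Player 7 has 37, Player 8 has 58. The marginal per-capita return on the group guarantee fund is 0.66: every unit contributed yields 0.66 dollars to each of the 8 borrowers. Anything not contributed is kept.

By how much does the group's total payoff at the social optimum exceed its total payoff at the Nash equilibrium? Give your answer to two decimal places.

The private return per contributed unit is 0.66 < 1 for everyone, so the Nash equilibrium is zero contribution and the group total is Σ E_j = 52 + 38 + 11 + 44 + 15 + 19 + 37 + 58 = 274.
Each contributed unit returns 5.280 to the group, so the social optimum is full contribution by everyone: group total = 5.280 × 274 = 1446.72.
Efficiency loss = (5.280 − 1) × 274 = 1172.72.

1172.72 dollars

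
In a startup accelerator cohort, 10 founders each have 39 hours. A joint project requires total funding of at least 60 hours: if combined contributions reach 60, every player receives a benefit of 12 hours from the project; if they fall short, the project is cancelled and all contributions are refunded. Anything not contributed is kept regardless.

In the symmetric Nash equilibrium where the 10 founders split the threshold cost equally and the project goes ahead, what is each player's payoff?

45 hours

Equal share of the threshold: 60/10 = 6.
At this profile no one gains by cutting their contribution: any cut drops the total below 60, the project is cancelled, contributions are refunded, and the deviator ends with 39, which is less than 39 − 6 + 12 = 45. Contributing more than 6 just wastes the excess. So contributing exactly 6 is a best response.
Each player's payoff: 39 − 6 + 12 = 45.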